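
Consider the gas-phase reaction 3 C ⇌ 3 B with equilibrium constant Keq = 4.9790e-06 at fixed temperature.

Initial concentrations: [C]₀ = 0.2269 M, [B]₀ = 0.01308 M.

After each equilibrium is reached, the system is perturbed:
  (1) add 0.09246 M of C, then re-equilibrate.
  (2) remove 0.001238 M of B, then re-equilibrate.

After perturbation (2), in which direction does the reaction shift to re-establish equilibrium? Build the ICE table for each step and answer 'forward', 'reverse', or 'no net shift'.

Direction: forward

Q₀ = 1.9157e-04 vs Keq = 4.9790e-06 ⇒ Q>K, reverse
Step 1:
                   C          B
  init        0.2269    0.01308
  Δ         0.009051  -0.009051
  eq           0.236   0.004029
  solve Keq expr → x = -0.003017; check Q = 4.9790e-06
Then add 0.09246 M of C.
Step 2:
                   C          B
  init        0.3284   0.004029
  Δ        -0.001552   0.001552
  eq          0.3269   0.005581
  solve Keq expr → x = 5.1744e-04; check Q = 4.9790e-06
Then remove 0.001238 M of B.
Step 3:
                   C          B
  init        0.3269   0.004343
  Δ        -0.001217   0.001217
  eq          0.3256   0.005561
  solve Keq expr → x = 4.0574e-04; check Q = 4.9790e-06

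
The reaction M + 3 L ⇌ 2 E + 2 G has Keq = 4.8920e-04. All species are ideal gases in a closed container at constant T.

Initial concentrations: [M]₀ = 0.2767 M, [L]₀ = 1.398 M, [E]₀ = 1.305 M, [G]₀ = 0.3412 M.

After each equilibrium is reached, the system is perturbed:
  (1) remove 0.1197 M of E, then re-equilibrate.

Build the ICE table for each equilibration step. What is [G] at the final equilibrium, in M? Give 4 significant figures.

Q₀ = 0.2622 vs Keq = 4.8920e-04 ⇒ Q>K, reverse
Step 1:
                  M         L         E         G
  I          0.2767     1.398     1.305    0.3412
  C          0.1523    0.4569   -0.3046   -0.3046
  E           0.429     1.855         1   0.03658
  solve Keq expr → x = -0.1523; check Q = 4.8920e-04
Then remove 0.1197 M of E.
Step 2:
                  M         L         E         G
  I           0.429     1.855    0.8807   0.03658
  C       -0.002218 -0.006653  0.004436  0.004436
  E          0.4268     1.848    0.8851   0.04102
  solve Keq expr → x = 0.002218; check Q = 4.8920e-04

[G]_eq = 0.04102 M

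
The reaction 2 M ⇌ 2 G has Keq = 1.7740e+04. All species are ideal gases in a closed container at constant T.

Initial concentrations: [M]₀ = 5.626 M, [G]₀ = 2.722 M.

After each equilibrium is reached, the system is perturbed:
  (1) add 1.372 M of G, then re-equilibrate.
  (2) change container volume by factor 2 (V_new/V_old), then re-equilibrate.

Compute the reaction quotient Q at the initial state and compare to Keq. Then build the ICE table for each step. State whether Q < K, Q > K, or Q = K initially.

Q₀ = 0.2341 vs Keq = 1.7740e+04 ⇒ Q<K, forward
Step 1:
                  M         G
  Initial     5.626     2.722
  Change     -5.564     5.564
  Equil     0.06221     8.286
  solve Keq expr → x = 2.782; check Q = 1.7740e+04
Then add 1.372 M of G.
Step 2:
                  M         G
  Initial   0.06221     9.658
  Change    0.01022  -0.01022
  Equil     0.07243     9.648
  solve Keq expr → x = -0.005112; check Q = 1.7740e+04
Then change container volume by factor 2 (V_new/V_old).
Step 3:
                  M         G
  Initial   0.03622     4.824
  Change          0         0
  Equil     0.03622     4.824
  solve Keq expr → x = 0; check Q = 1.7740e+04

Q₀ = 0.2341; Q < K (proceeds forward)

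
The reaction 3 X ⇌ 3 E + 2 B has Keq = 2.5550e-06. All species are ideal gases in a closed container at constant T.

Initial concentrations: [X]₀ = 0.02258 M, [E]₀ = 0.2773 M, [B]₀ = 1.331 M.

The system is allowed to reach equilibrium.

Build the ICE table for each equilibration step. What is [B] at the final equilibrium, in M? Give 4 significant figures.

Q₀ = 3281 vs Keq = 2.5550e-06 ⇒ Q>K, reverse
Step 1:
                   X          E          B
  I          0.02258     0.2773      1.331
  C           0.2736    -0.2736    -0.1824
  E           0.2962   0.003692      1.149
  solve Keq expr → x = -0.0912; check Q = 2.5550e-06

[B]_eq = 1.149 M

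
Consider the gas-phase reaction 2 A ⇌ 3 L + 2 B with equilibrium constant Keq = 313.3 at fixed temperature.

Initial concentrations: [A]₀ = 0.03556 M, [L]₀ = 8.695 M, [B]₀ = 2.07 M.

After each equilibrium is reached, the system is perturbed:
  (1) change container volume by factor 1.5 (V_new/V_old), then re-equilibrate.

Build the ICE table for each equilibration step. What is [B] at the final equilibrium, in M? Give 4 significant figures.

Q₀ = 2.2275e+06 vs Keq = 313.3 ⇒ Q>K, reverse
Step 1:
                    A           L           B
  I           0.03556       8.695        2.07
  C             1.054      -1.581      -1.054
  E             1.089       7.114       1.016
  solve Keq expr → x = -0.5269; check Q = 313.3
Then change container volume by factor 1.5 (V_new/V_old).
Step 2:
                    A           L           B
  I            0.7263       4.743      0.6774
  C           -0.1814       0.272      0.1814
  E            0.5449       5.015      0.8588
  solve Keq expr → x = 0.09068; check Q = 313.3

[B]_eq = 0.8588 M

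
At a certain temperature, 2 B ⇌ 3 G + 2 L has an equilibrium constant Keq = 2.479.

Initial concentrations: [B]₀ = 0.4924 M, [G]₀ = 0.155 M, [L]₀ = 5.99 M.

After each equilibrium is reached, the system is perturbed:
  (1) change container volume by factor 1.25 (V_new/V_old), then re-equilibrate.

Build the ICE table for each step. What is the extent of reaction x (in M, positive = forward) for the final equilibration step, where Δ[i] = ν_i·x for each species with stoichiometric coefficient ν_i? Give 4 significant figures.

x = 0.01187 M

Q₀ = 0.5511 vs Keq = 2.479 ⇒ Q<K, forward
Step 1:
                  B         G         L
  init       0.4924     0.155      5.99
  Δ        -0.05368   0.08051   0.05368
  eq         0.4387    0.2355     6.044
  solve Keq expr → x = 0.02684; check Q = 2.479
Then change container volume by factor 1.25 (V_new/V_old).
Step 2:
                  B         G         L
  init        0.351    0.1884     4.835
  Δ        -0.02375   0.03562   0.02375
  eq         0.3272     0.224     4.859
  solve Keq expr → x = 0.01187; check Q = 2.479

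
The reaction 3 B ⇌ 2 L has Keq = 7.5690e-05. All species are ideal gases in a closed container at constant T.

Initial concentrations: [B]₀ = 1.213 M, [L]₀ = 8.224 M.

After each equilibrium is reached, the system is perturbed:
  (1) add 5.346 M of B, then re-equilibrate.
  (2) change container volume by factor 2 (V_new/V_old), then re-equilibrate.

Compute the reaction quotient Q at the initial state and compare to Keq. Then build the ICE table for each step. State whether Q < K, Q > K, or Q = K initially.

Q₀ = 37.9 vs Keq = 7.5690e-05 ⇒ Q>K, reverse
Step 1:
                    B           L
  I             1.213       8.224
  C             11.73      -7.819
  E             12.94       0.405
  solve Keq expr → x = -3.909; check Q = 7.5690e-05
Then add 5.346 M of B.
Step 2:
                    B           L
  I             18.29       0.405
  C           -0.3813      0.2542
  E             17.91      0.6592
  solve Keq expr → x = 0.1271; check Q = 7.5690e-05
Then change container volume by factor 2 (V_new/V_old).
Step 3:
                    B           L
  I             8.953      0.3296
  C            0.1368    -0.09118
  E              9.09      0.2384
  solve Keq expr → x = -0.04559; check Q = 7.5690e-05

Q₀ = 37.9; Q > K (proceeds reverse)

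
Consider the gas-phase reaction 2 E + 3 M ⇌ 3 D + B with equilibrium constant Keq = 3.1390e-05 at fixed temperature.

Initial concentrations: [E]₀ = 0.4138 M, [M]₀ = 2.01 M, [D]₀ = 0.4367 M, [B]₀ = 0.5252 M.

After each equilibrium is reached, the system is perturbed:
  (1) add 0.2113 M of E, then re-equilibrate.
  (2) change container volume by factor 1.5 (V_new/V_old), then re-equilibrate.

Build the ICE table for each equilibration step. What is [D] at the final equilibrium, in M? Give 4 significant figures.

Q₀ = 0.03146 vs Keq = 3.1390e-05 ⇒ Q>K, reverse
Step 1:
                    E           M           D           B
  I            0.4138        2.01      0.4367      0.5252
  C            0.2404      0.3605     -0.3605     -0.1202
  E            0.6542       2.371     0.07616       0.405
  solve Keq expr → x = -0.1202; check Q = 3.1390e-05
Then add 0.2113 M of E.
Step 2:
                    E           M           D           B
  I            0.8655       2.371     0.07616       0.405
  C         -0.009382    -0.01407     0.01407    0.004691
  E            0.8561       2.356     0.09023      0.4097
  solve Keq expr → x = 0.004691; check Q = 3.1390e-05
Then change container volume by factor 1.5 (V_new/V_old).
Step 3:
                    E           M           D           B
  I            0.5707       1.571     0.06016      0.2731
  C          0.004625    0.006937   -0.006937   -0.002312
  E            0.5753       1.578     0.05322      0.2708
  solve Keq expr → x = -0.002312; check Q = 3.1390e-05

[D]_eq = 0.05322 M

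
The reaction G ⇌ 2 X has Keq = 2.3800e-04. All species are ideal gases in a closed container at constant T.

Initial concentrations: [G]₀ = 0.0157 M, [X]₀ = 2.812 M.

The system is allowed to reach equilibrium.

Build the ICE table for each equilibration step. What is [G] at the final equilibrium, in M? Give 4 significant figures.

[G]_eq = 1.413 M

Q₀ = 503.7 vs Keq = 2.3800e-04 ⇒ Q>K, reverse
Step 1:
                  G         X
  Initial    0.0157     2.812
  Change      1.397    -2.794
  Equil       1.413   0.01834
  solve Keq expr → x = -1.397; check Q = 2.3800e-04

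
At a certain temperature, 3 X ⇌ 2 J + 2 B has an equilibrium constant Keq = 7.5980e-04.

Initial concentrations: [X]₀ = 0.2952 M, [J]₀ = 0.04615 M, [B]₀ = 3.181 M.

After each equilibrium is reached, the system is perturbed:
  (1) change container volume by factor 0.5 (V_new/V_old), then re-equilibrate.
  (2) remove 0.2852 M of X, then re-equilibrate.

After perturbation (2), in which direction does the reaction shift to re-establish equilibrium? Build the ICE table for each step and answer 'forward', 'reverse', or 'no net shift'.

Q₀ = 0.8378 vs Keq = 7.5980e-04 ⇒ Q>K, reverse
Step 1:
                  X         J         B
  I          0.2952   0.04615     3.181
  C         0.06636  -0.04424  -0.04424
  E          0.3616   0.00191     3.137
  solve Keq expr → x = -0.02212; check Q = 7.5980e-04
Then change container volume by factor 0.5 (V_new/V_old).
Step 2:
                  X         J         B
  I          0.7231  0.003821     6.274
  C        0.001664 -0.001109 -0.001109
  E          0.7248  0.002712     6.272
  solve Keq expr → x = -5.5466e-04; check Q = 7.5980e-04
Then remove 0.2852 M of X.
Step 3:
                  X         J         B
  I          0.4396  0.002712     6.272
  C        0.002132 -0.001421 -0.001421
  E          0.4417   0.00129     6.271
  solve Keq expr → x = -7.1060e-04; check Q = 7.5980e-04

Direction: reverse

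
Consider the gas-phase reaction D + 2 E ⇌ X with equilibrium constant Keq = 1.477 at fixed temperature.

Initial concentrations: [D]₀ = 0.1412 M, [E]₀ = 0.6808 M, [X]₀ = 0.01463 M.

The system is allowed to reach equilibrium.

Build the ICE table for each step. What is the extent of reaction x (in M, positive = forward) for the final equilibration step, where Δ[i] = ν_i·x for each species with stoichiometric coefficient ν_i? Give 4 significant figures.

Q₀ = 0.2235 vs Keq = 1.477 ⇒ Q<K, forward
Step 1:
                  D         E         X
  init       0.1412    0.6808   0.01463
  Δ        -0.03964  -0.07929   0.03964
  eq         0.1016    0.6015   0.05427
  solve Keq expr → x = 0.03964; check Q = 1.477

x = 0.03964 M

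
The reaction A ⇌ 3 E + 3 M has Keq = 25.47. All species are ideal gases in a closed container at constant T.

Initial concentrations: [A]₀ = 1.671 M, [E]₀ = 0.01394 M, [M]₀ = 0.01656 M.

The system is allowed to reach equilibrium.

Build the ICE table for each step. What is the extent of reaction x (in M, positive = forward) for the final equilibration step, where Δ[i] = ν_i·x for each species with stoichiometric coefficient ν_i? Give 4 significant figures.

x = 0.5754 M

Q₀ = 7.3620e-12 vs Keq = 25.47 ⇒ Q<K, forward
Step 1:
                   A          E          M
  init         1.671    0.01394    0.01656
  Δ          -0.5754      1.726      1.726
  eq           1.096       1.74      1.743
  solve Keq expr → x = 0.5754; check Q = 25.47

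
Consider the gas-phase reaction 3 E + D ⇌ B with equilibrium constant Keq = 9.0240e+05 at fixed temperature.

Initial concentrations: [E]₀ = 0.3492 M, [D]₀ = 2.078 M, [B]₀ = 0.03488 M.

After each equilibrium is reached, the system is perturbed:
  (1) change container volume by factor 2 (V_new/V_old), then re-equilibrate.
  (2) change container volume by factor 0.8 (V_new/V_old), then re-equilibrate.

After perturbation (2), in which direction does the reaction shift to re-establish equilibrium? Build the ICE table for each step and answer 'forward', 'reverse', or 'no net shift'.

Direction: forward

Q₀ = 0.3942 vs Keq = 9.0240e+05 ⇒ Q<K, forward
Step 1:
                    E           D           B
  I            0.3492       2.078     0.03488
  C           -0.3448     -0.1149      0.1149
  E          0.004389       1.963      0.1498
  solve Keq expr → x = 0.1149; check Q = 9.0240e+05
Then change container volume by factor 2 (V_new/V_old).
Step 2:
                    E           D           B
  I          0.002195      0.9815     0.07491
  C          0.002179  7.2647e-04 -7.2647e-04
  E          0.004374      0.9823     0.07418
  solve Keq expr → x = -7.2647e-04; check Q = 9.0240e+05
Then change container volume by factor 0.8 (V_new/V_old).
Step 3:
                    E           D           B
  I          0.005468       1.228     0.09273
  C         -0.001087 -3.6247e-04  3.6247e-04
  E           0.00438       1.227     0.09309
  solve Keq expr → x = 3.6247e-04; check Q = 9.0240e+05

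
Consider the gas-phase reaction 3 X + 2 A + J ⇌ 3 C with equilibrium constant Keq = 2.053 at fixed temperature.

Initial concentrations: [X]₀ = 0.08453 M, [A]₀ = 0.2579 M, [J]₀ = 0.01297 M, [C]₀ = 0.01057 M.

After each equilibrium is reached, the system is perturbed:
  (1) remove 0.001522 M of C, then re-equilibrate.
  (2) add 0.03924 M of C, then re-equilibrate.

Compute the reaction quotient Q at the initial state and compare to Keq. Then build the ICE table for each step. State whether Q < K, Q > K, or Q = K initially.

Q₀ = 2.266; Q > K (proceeds reverse)

Q₀ = 2.266 vs Keq = 2.053 ⇒ Q>K, reverse
Step 1:
                    X           A           J           C
  init        0.08453      0.2579     0.01297     0.01057
  Δ        2.7955e-04  1.8637e-04  9.3185e-05 -2.7955e-04
  eq          0.08481      0.2581     0.01306     0.01029
  solve Keq expr → x = -9.3185e-05; check Q = 2.053
Then remove 0.001522 M of C.
Step 2:
                    X           A           J           C
  init        0.08481      0.2581     0.01306    0.008768
  Δ         -0.001242 -8.2776e-04 -4.1388e-04    0.001242
  eq          0.08357      0.2573     0.01265     0.01001
  solve Keq expr → x = 4.1388e-04; check Q = 2.053
Then add 0.03924 M of C.
Step 3:
                    X           A           J           C
  init        0.08357      0.2573     0.01265     0.04925
  Δ           0.03149     0.02099      0.0105    -0.03149
  eq           0.1151      0.2783     0.02315     0.01776
  solve Keq expr → x = -0.0105; check Q = 2.053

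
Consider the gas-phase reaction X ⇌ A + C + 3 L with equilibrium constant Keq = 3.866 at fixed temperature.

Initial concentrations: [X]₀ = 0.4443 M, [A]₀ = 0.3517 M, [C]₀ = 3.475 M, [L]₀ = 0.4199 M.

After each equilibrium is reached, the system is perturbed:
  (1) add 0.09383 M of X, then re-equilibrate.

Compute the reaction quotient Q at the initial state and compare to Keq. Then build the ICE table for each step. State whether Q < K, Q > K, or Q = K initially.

Q₀ = 0.2037; Q < K (proceeds forward)

Q₀ = 0.2037 vs Keq = 3.866 ⇒ Q<K, forward
Step 1:
                  X         A         C         L
  init       0.4443    0.3517     3.475    0.4199
  Δ         -0.1468    0.1468    0.1468    0.4405
  eq         0.2975    0.4985     3.622    0.8604
  solve Keq expr → x = 0.1468; check Q = 3.866
Then add 0.09383 M of X.
Step 2:
                  X         A         C         L
  init       0.3913    0.4985     3.622    0.8604
  Δ        -0.01827   0.01827   0.01827   0.05482
  eq          0.373    0.5168      3.64    0.9152
  solve Keq expr → x = 0.01827; check Q = 3.866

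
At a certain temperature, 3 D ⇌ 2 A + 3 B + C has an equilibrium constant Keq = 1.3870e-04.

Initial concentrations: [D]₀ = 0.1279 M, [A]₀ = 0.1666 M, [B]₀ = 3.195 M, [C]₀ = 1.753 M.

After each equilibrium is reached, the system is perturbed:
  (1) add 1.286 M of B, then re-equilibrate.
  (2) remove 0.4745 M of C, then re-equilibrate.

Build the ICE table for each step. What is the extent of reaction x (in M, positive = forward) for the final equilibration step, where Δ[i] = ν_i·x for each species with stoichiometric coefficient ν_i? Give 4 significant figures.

Q₀ = 758.5 vs Keq = 1.3870e-04 ⇒ Q>K, reverse
Step 1:
                   D          A          B          C
  Initial     0.1279     0.1666      3.195      1.753
  Change      0.2493    -0.1662    -0.2493   -0.08309
  Equil       0.3772 4.1756e-04      2.946       1.67
  solve Keq expr → x = -0.08309; check Q = 1.3870e-04
Then add 1.286 M of B.
Step 2:
                   D          A          B          C
  Initial     0.3772 4.1756e-04      4.232       1.67
  Change  2.6215e-04 -1.7477e-04 -2.6215e-04 -8.7383e-05
  Equil       0.3774 2.4279e-04      4.231       1.67
  solve Keq expr → x = -8.7383e-05; check Q = 1.3870e-04
Then remove 0.4745 M of C.
Step 3:
                   D          A          B          C
  Initial     0.3774 2.4279e-04      4.231      1.195
  Change  -6.6130e-05 4.4087e-05 6.6130e-05 2.2043e-05
  Equil       0.3774 2.8688e-04      4.232      1.195
  solve Keq expr → x = 2.2043e-05; check Q = 1.3870e-04

x = 2.2043e-05 M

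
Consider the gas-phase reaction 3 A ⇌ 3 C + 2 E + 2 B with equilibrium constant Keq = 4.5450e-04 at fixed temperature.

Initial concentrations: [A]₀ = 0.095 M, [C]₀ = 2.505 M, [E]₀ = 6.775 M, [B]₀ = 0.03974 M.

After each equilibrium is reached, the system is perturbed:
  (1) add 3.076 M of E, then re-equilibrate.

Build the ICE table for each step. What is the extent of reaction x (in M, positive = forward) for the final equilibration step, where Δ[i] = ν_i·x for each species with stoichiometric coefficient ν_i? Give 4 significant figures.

x = -7.8777e-06 M

Q₀ = 1329 vs Keq = 4.5450e-04 ⇒ Q>K, reverse
Step 1:
                   A          C          E          B
  init         0.095      2.505      6.775    0.03974
  Δ          0.05953   -0.05953   -0.03969   -0.03969
  eq          0.1545      2.445      6.735 5.0281e-05
  solve Keq expr → x = -0.01984; check Q = 4.5450e-04
Then add 3.076 M of E.
Step 2:
                   A          C          E          B
  init        0.1545      2.445      9.811 5.0281e-05
  Δ       2.3633e-05 -2.3633e-05 -1.5755e-05 -1.5755e-05
  eq          0.1546      2.445      9.811 3.4526e-05
  solve Keq expr → x = -7.8777e-06; check Q = 4.5450e-04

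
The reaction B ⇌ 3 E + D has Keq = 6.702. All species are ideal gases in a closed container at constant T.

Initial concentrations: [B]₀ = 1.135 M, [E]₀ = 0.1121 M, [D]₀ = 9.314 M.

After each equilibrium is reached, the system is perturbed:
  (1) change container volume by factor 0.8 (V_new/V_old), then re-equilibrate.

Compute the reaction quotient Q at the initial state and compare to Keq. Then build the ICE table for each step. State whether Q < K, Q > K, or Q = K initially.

Q₀ = 0.01156 vs Keq = 6.702 ⇒ Q<K, forward
Step 1:
                    B           E           D
  init          1.135      0.1121       9.314
  Δ           -0.2472      0.7417      0.2472
  eq           0.8878      0.8538       9.561
  solve Keq expr → x = 0.2472; check Q = 6.702
Then change container volume by factor 0.8 (V_new/V_old).
Step 2:
                    B           E           D
  init           1.11       1.067       11.95
  Δ           0.06515     -0.1955    -0.06515
  eq            1.175      0.8717       11.89
  solve Keq expr → x = -0.06515; check Q = 6.702

Q₀ = 0.01156; Q < K (proceeds forward)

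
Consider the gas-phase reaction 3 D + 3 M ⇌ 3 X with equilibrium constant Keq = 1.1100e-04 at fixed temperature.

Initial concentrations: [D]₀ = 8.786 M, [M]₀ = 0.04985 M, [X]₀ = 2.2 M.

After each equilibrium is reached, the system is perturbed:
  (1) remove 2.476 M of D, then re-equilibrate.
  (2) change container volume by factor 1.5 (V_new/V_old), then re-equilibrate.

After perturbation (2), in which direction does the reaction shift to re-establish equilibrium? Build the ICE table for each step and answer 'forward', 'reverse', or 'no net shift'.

Direction: reverse

Q₀ = 126.7 vs Keq = 1.1100e-04 ⇒ Q>K, reverse
Step 1:
                    D           M           X
  Initial       8.786     0.04985         2.2
  Change        1.458       1.458      -1.458
  Equil         10.24       1.508      0.7422
  solve Keq expr → x = -0.4859; check Q = 1.1100e-04
Then remove 2.476 M of D.
Step 2:
                    D           M           X
  Initial       7.768       1.508      0.7422
  Change       0.1236      0.1236     -0.1236
  Equil         7.891       1.631      0.6186
  solve Keq expr → x = -0.04119; check Q = 1.1100e-04
Then change container volume by factor 1.5 (V_new/V_old).
Step 3:
                    D           M           X
  Initial       5.261       1.087      0.4124
  Change       0.1049      0.1049     -0.1049
  Equil         5.366       1.192      0.3075
  solve Keq expr → x = -0.03498; check Q = 1.1100e-04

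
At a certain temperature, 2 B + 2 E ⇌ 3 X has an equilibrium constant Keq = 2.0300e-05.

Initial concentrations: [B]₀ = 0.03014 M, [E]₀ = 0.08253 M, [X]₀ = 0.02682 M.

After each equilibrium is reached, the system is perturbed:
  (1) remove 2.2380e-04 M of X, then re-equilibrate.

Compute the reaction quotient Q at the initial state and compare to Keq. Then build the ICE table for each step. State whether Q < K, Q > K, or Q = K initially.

Q₀ = 3.118 vs Keq = 2.0300e-05 ⇒ Q>K, reverse
Step 1:
                  B         E         X
  I         0.03014   0.08253   0.02682
  C         0.01737   0.01737  -0.02605
  E         0.04751    0.0999 7.7037e-04
  solve Keq expr → x = -0.008683; check Q = 2.0300e-05
Then remove 2.2380e-04 M of X.
Step 2:
                  B         E         X
  I         0.04751    0.0999 5.4657e-04
  C       -1.4763e-04 -1.4763e-04 2.2145e-04
  E         0.04736   0.09975 7.6802e-04
  solve Keq expr → x = 7.3815e-05; check Q = 2.0300e-05

Q₀ = 3.118; Q > K (proceeds reverse)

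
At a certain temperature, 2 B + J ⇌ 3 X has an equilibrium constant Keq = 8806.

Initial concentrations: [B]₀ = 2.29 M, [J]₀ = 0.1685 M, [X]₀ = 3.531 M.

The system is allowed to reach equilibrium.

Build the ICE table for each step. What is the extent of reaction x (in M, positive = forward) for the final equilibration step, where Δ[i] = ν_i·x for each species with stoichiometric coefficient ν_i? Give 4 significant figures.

Q₀ = 49.82 vs Keq = 8806 ⇒ Q<K, forward
Step 1:
                  B         J         X
  Initial      2.29    0.1685     3.531
  Change    -0.3331   -0.1666    0.4997
  Equil       1.957  0.001942     4.031
  solve Keq expr → x = 0.1666; check Q = 8806

x = 0.1666 M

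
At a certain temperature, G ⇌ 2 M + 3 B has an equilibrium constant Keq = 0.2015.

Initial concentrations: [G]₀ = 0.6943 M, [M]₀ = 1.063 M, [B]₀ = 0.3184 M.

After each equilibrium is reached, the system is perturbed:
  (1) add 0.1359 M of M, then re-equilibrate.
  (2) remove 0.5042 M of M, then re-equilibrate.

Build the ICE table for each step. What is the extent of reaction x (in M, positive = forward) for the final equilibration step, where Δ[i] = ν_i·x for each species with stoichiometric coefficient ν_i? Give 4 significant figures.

x = 0.04054 M

Q₀ = 0.05253 vs Keq = 0.2015 ⇒ Q<K, forward
Step 1:
                    G           M           B
  Initial      0.6943       1.063      0.3184
  Change      -0.0472      0.0944      0.1416
  Equil        0.6471       1.157        0.46
  solve Keq expr → x = 0.0472; check Q = 0.2015
Then add 0.1359 M of M.
Step 2:
                    G           M           B
  Initial      0.6471       1.293        0.46
  Change      0.00895     -0.0179    -0.02685
  Equil         0.656       1.275      0.4332
  solve Keq expr → x = -0.00895; check Q = 0.2015
Then remove 0.5042 M of M.
Step 3:
                    G           M           B
  Initial       0.656      0.7712      0.4332
  Change     -0.04054     0.08108      0.1216
  Equil        0.6155      0.8523      0.5548
  solve Keq expr → x = 0.04054; check Q = 0.2015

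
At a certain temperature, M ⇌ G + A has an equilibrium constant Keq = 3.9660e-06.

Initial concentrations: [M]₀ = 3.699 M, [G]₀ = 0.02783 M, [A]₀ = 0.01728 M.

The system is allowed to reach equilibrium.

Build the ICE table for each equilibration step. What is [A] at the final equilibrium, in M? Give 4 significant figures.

Q₀ = 1.3001e-04 vs Keq = 3.9660e-06 ⇒ Q>K, reverse
Step 1:
                  M         G         A
  I           3.699   0.02783   0.01728
  C         0.01603  -0.01603  -0.01603
  E           3.715    0.0118  0.001249
  solve Keq expr → x = -0.01603; check Q = 3.9660e-06

[A]_eq = 0.001249 M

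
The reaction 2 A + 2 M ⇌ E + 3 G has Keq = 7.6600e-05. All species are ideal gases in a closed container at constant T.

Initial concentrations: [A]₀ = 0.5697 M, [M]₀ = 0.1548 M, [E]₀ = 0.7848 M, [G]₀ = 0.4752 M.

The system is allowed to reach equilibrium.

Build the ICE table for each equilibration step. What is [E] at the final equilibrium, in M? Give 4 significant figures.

Q₀ = 10.83 vs Keq = 7.6600e-05 ⇒ Q>K, reverse
Step 1:
                    A           M           E           G
  init         0.5697      0.1548      0.7848      0.4752
  Δ            0.2991      0.2991     -0.1495     -0.4486
  eq           0.8688      0.4539      0.6353     0.02657
  solve Keq expr → x = -0.1495; check Q = 7.6600e-05

[E]_eq = 0.6353 M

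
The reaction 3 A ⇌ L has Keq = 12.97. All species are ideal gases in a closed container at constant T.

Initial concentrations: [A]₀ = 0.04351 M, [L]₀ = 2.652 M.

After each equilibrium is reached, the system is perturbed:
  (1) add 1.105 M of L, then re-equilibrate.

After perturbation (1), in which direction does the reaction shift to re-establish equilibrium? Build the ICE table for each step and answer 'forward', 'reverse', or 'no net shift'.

Direction: reverse

Q₀ = 3.2196e+04 vs Keq = 12.97 ⇒ Q>K, reverse
Step 1:
                    A           L
  Initial     0.04351       2.652
  Change       0.5322     -0.1774
  Equil        0.5757       2.475
  solve Keq expr → x = -0.1774; check Q = 12.97
Then add 1.105 M of L.
Step 2:
                    A           L
  Initial      0.5757        3.58
  Change      0.07389    -0.02463
  Equil        0.6496       3.555
  solve Keq expr → x = -0.02463; check Q = 12.97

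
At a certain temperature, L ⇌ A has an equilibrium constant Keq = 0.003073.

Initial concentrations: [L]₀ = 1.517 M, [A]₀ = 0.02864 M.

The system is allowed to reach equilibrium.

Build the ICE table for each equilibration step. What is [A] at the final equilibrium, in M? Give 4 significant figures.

[A]_eq = 0.004735 M

Q₀ = 0.01888 vs Keq = 0.003073 ⇒ Q>K, reverse
Step 1:
                  L         A
  init        1.517   0.02864
  Δ          0.0239   -0.0239
  eq          1.541  0.004735
  solve Keq expr → x = -0.0239; check Q = 0.003073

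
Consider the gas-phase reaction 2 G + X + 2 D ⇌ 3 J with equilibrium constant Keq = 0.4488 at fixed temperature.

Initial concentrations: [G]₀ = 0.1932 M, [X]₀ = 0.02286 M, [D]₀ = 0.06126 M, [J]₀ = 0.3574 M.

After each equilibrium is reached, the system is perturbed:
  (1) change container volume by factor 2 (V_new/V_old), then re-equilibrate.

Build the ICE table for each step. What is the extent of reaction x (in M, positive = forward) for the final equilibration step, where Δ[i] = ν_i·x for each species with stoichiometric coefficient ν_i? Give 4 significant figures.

Q₀ = 1.4257e+04 vs Keq = 0.4488 ⇒ Q>K, reverse
Step 1:
                    G           X           D           J
  Initial      0.1932     0.02286     0.06126      0.3574
  Change       0.1867     0.09335      0.1867       -0.28
  Equil        0.3799      0.1162       0.248     0.07735
  solve Keq expr → x = -0.09335; check Q = 0.4488
Then change container volume by factor 2 (V_new/V_old).
Step 2:
                    G           X           D           J
  Initial      0.1899      0.0581       0.124     0.03868
  Change     0.007989    0.003994    0.007989    -0.01198
  Equil        0.1979      0.0621       0.132     0.02669
  solve Keq expr → x = -0.003994; check Q = 0.4488

x = -0.003994 M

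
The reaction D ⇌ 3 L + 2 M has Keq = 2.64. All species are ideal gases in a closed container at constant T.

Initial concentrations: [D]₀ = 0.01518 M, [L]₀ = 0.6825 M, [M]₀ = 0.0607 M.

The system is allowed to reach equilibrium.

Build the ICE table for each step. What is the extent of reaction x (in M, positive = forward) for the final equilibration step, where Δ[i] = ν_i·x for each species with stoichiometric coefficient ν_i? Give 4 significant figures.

x = 0.01404 M

Q₀ = 0.07716 vs Keq = 2.64 ⇒ Q<K, forward
Step 1:
                    D           L           M
  init        0.01518      0.6825      0.0607
  Δ          -0.01404     0.04213     0.02809
  eq         0.001136      0.7246     0.08879
  solve Keq expr → x = 0.01404; check Q = 2.64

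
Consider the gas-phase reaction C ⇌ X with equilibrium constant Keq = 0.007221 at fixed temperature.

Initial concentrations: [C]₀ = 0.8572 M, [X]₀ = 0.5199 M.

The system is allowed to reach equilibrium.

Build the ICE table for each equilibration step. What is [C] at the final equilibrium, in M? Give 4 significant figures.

Q₀ = 0.6065 vs Keq = 0.007221 ⇒ Q>K, reverse
Step 1:
                   C          X
  I           0.8572     0.5199
  C             0.51      -0.51
  E            1.367   0.009873
  solve Keq expr → x = -0.51; check Q = 0.007221

[C]_eq = 1.367 M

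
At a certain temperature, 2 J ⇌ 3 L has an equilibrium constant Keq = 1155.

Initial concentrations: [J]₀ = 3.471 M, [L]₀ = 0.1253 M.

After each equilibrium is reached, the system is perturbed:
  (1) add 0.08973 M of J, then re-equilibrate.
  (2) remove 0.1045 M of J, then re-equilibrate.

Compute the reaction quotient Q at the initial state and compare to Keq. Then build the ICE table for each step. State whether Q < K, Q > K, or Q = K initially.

Q₀ = 1.6328e-04; Q < K (proceeds forward)

Q₀ = 1.6328e-04 vs Keq = 1155 ⇒ Q<K, forward
Step 1:
                   J          L
  Initial      3.471     0.1253
  Change      -3.156      4.734
  Equil       0.3152      4.859
  solve Keq expr → x = 1.578; check Q = 1155
Then add 0.08973 M of J.
Step 2:
                   J          L
  Initial     0.4049      4.859
  Change    -0.07824     0.1174
  Equil       0.3267      4.976
  solve Keq expr → x = 0.03912; check Q = 1155
Then remove 0.1045 M of J.
Step 3:
                   J          L
  Initial     0.2222      4.976
  Change     0.09113    -0.1367
  Equil       0.3133       4.84
  solve Keq expr → x = -0.04557; check Q = 1155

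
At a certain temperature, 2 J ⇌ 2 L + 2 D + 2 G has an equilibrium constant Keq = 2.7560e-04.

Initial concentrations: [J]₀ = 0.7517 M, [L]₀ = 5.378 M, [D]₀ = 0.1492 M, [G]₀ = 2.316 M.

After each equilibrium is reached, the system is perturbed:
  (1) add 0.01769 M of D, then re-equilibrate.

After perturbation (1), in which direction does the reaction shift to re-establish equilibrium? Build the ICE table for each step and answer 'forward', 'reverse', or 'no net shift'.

Direction: reverse

Q₀ = 6.112 vs Keq = 2.7560e-04 ⇒ Q>K, reverse
Step 1:
                    J           L           D           G
  init         0.7517       5.378      0.1492       2.316
  Δ            0.1479     -0.1479     -0.1479     -0.1479
  eq           0.8996        5.23    0.001317       2.168
  solve Keq expr → x = -0.07394; check Q = 2.7560e-04
Then add 0.01769 M of D.
Step 2:
                    J           L           D           G
  init         0.8996        5.23     0.01901       2.168
  Δ           0.01765    -0.01765    -0.01765    -0.01765
  eq           0.9172       5.212    0.001358        2.15
  solve Keq expr → x = -0.008824; check Q = 2.7560e-04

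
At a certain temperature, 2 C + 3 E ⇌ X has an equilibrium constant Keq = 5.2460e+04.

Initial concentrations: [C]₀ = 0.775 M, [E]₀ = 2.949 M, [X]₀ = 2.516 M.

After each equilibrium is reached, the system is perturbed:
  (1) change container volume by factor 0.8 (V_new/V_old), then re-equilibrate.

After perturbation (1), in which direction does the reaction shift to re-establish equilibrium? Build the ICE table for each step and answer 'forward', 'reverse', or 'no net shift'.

Direction: forward

Q₀ = 0.1633 vs Keq = 5.2460e+04 ⇒ Q<K, forward
Step 1:
                    C           E           X
  Initial       0.775       2.949       2.516
  Change      -0.7719      -1.158      0.3859
  Equil      0.003103       1.791       2.902
  solve Keq expr → x = 0.3859; check Q = 5.2460e+04
Then change container volume by factor 0.8 (V_new/V_old).
Step 2:
                    C           E           X
  Initial    0.003878       2.239       3.627
  Change    -0.001392   -0.002089  6.9624e-04
  Equil      0.002486       2.237       3.628
  solve Keq expr → x = 6.9624e-04; check Q = 5.2460e+04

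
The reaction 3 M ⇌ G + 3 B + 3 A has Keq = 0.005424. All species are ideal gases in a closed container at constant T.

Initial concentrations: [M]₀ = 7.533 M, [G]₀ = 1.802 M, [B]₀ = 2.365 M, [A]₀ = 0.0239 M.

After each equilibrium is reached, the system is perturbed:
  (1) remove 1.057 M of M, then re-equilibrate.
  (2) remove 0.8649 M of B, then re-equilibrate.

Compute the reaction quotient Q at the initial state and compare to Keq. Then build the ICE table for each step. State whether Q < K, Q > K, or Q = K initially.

Q₀ = 7.6127e-07; Q < K (proceeds forward)

Q₀ = 7.6127e-07 vs Keq = 0.005424 ⇒ Q<K, forward
Step 1:
                  M         G         B         A
  I           7.533     1.802     2.365    0.0239
  C         -0.3502    0.1167    0.3502    0.3502
  E           7.183     1.919     2.715    0.3741
  solve Keq expr → x = 0.1167; check Q = 0.005424
Then remove 1.057 M of M.
Step 2:
                  M         G         B         A
  I           6.126     1.919     2.715    0.3741
  C          0.0462   -0.0154   -0.0462   -0.0462
  E           6.172     1.903     2.669    0.3279
  solve Keq expr → x = -0.0154; check Q = 0.005424
Then remove 0.8649 M of B.
Step 3:
                  M         G         B         A
  I           6.172     1.903     1.804    0.3279
  C         -0.1162   0.03875    0.1162    0.1162
  E           6.056     1.942      1.92    0.4441
  solve Keq expr → x = 0.03875; check Q = 0.005424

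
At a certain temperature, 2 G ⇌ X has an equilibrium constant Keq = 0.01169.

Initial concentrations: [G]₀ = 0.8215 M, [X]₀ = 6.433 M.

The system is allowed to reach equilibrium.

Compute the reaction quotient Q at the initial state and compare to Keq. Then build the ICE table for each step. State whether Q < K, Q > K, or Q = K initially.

Q₀ = 9.532 vs Keq = 0.01169 ⇒ Q>K, reverse
Step 1:
                  G         X
  I          0.8215     6.433
  C           10.08    -5.042
  E           10.91     1.391
  solve Keq expr → x = -5.042; check Q = 0.01169

Q₀ = 9.532; Q > K (proceeds reverse)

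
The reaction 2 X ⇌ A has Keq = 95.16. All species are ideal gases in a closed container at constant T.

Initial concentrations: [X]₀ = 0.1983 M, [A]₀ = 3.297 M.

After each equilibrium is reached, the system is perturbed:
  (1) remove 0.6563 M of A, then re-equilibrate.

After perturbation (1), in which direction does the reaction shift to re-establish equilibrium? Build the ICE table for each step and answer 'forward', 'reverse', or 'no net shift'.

Direction: forward

Q₀ = 83.84 vs Keq = 95.16 ⇒ Q<K, forward
Step 1:
                   X          A
  Initial     0.1983      3.297
  Change    -0.01199   0.005997
  Equil       0.1863      3.303
  solve Keq expr → x = 0.005997; check Q = 95.16
Then remove 0.6563 M of A.
Step 2:
                   X          A
  Initial     0.1863      2.647
  Change    -0.01923   0.009615
  Equil       0.1671      2.656
  solve Keq expr → x = 0.009615; check Q = 95.16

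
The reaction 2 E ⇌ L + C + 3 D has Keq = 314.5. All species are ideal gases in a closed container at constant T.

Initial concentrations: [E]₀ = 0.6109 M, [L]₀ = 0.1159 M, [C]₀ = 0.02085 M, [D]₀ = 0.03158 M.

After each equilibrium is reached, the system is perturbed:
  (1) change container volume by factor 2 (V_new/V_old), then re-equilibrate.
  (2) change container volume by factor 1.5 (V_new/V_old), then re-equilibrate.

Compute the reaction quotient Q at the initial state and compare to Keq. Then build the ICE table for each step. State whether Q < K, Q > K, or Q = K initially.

Q₀ = 2.0393e-07; Q < K (proceeds forward)

Q₀ = 2.0393e-07 vs Keq = 314.5 ⇒ Q<K, forward
Step 1:
                  E         L         C         D
  init       0.6109    0.1159   0.02085   0.03158
  Δ         -0.5929    0.2964    0.2964    0.8893
  eq        0.01802    0.4123    0.3173    0.9209
  solve Keq expr → x = 0.2964; check Q = 314.5
Then change container volume by factor 2 (V_new/V_old).
Step 2:
                  E         L         C         D
  init     0.009012    0.2062    0.1586    0.4604
  Δ       -0.005685  0.002843  0.002843  0.008528
  eq       0.003327     0.209    0.1615     0.469
  solve Keq expr → x = 0.002843; check Q = 314.5
Then change container volume by factor 1.5 (V_new/V_old).
Step 3:
                  E         L         C         D
  init     0.002218    0.1393    0.1077    0.3126
  Δ       -9.9704e-04 4.9852e-04 4.9852e-04  0.001496
  eq       0.001221    0.1398    0.1082    0.3141
  solve Keq expr → x = 4.9852e-04; check Q = 314.5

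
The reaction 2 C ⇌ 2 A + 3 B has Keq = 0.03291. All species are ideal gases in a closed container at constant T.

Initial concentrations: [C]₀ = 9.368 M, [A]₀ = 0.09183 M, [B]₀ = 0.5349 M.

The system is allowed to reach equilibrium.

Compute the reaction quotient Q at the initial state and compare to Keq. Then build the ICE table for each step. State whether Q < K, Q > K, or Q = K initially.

Q₀ = 1.4706e-05 vs Keq = 0.03291 ⇒ Q<K, forward
Step 1:
                   C          A          B
  Initial      9.368    0.09183     0.5349
  Change     -0.6983     0.6983      1.047
  Equil         8.67     0.7901      1.582
  solve Keq expr → x = 0.3492; check Q = 0.03291

Q₀ = 1.4706e-05; Q < K (proceeds forward)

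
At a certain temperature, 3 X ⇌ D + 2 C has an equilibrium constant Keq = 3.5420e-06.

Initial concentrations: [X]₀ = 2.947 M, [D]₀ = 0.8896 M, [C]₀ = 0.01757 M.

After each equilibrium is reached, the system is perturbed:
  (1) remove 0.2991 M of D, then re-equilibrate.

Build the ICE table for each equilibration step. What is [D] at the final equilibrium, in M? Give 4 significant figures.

Q₀ = 1.0730e-05 vs Keq = 3.5420e-06 ⇒ Q>K, reverse
Step 1:
                    X           D           C
  init          2.947      0.8896     0.01757
  Δ            0.0111   -0.003698   -0.007397
  eq            2.958      0.8859     0.01017
  solve Keq expr → x = -0.003698; check Q = 3.5420e-06
Then remove 0.2991 M of D.
Step 2:
                    X           D           C
  init          2.958      0.5868     0.01017
  Δ         -0.003439    0.001146    0.002293
  eq            2.955      0.5879     0.01247
  solve Keq expr → x = 0.001146; check Q = 3.5420e-06

[D]_eq = 0.5879 M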